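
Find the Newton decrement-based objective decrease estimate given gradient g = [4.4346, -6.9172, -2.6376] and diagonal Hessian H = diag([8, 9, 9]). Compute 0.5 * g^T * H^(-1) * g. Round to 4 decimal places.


Step 1: H is diagonal, so H^(-1) * g = [0.5543, -0.7686, -0.2931].
Step 2: g^T H^(-1) g = sum_i g_i^2 / H_ii
  = (4.4346)^2/8 + (-6.9172)^2/9 + (-2.6376)^2/9
  = 2.4582 + 5.3164 + 0.773 = 8.5476
Step 3: Objective decrease = 0.5 * g^T H^(-1) g = 4.2738


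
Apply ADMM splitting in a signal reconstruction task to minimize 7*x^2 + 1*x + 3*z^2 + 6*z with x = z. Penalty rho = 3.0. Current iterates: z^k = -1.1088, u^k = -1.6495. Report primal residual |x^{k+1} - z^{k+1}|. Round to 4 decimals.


ADMM iteration with rho = 3.0, z^k = -1.1088, u^k = -1.6495
Step 1: x-update.
Minimize 7*x^2 + 1*x + (3.0/2)*(x + 1.1088 - 1.6495)^2
FOC: (2*7 + 3.0)*x = -1 + 3.0*(-1.1088 + 1.6495)
x^{k+1} = 0.0366
Step 2: z-update.
Minimize 3*z^2 + 6*z + (3.0/2)*(0.0366 - z - 1.6495)^2
FOC: (2*3 + 3.0)*z = -6 + 3.0*(0.0366 - 1.6495)
z^{k+1} = -1.2043
Step 3: u-update.
u^{k+1} = -1.6495 + 0.0366 + 1.2043 = -0.4086
Step 4: Primal residual = |0.0366 + 1.2043| = 1.2409


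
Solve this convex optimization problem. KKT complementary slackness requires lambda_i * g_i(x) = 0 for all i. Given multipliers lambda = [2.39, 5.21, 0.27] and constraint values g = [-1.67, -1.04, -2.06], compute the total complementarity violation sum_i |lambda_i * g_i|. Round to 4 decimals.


KKT complementary slackness check:
lambda_1 * g_1 = 2.39 * -1.67 = -3.9913
lambda_2 * g_2 = 5.21 * -1.04 = -5.4184
lambda_3 * g_3 = 0.27 * -2.06 = -0.5562
Total violation = 3.9913 + 5.4184 + 0.5562 = 9.9659


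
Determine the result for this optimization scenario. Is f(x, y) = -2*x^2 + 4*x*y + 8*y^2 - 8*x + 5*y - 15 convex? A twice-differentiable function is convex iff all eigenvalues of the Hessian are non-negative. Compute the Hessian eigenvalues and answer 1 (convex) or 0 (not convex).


The Hessian of f(x,y) = -2*x^2 + 4*x*y + 8*y^2 - 8*x + 5*y - 15 is:
H = [[-4, 4], [4, 16]]
Trace = -4 + 16 = 12
Determinant = -4*16 - (4)^2 = -80
Discriminant = (12)^2 - 4*-80 = 464.0
Eigenvalues: lambda_1 = -4.7703, lambda_2 = 16.7703
The function is not convex.

0


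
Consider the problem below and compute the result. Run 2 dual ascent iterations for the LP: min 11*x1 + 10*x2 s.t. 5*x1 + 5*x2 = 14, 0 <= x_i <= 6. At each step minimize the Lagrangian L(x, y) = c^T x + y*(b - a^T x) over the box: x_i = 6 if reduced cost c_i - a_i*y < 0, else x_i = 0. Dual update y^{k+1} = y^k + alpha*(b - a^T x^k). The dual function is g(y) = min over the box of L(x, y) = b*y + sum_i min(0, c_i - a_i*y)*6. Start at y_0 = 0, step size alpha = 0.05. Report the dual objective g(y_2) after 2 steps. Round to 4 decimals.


Dual ascent for LP: min 11*x1 + 10*x2, 5*x1 + 5*x2 = 14, 0 <= x_i <= 6
Step 1: y^k = 0.0, reduced costs: (11.0, 10.0)
  x^k = (0.0, 0.0), subgradient = b - a^T x = 14.0
  y^{k+1} = 0.0 + 0.05*14.0 = 0.7
Step 2: y^k = 0.7, reduced costs: (7.5, 6.5)
  x^k = (0.0, 0.0), subgradient = b - a^T x = 14.0
  y^{k+1} = 0.7 + 0.05*14.0 = 1.4
Dual objective at y_2 = 1.4: reduced costs (4.0, 3.0), box minimizer x = (0.0, 0.0)
g(y_2) = b*y + (c1 - a1*y)*x1 + (c2 - a2*y)*x2 = 14*1.4 + 4.0*0.0 + 3.0*0.0 = 19.6 + 0.0 + 0.0 = 19.6


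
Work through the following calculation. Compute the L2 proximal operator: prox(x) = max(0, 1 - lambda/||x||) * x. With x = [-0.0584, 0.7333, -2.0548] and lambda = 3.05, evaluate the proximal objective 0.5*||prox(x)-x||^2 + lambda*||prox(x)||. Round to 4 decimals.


Step 1: Compute ||x||.
||x|| = 2.1825
Step 2: Compute scaling factor.
scale = max(0, 1 - 3.05/2.1825) = 0.0
Step 3: prox(x) = [-0.0, 0.0, -0.0]
||prox(x)|| = 0.0
Step 4: Proximal objective.
0.5*||prox-x||^2 = 2.3817
lambda*||prox|| = 0.0
Total = 2.3817


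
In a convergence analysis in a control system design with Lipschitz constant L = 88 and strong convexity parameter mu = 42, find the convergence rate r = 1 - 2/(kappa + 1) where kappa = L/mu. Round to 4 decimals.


Step 1: Compute the condition number.
kappa = L/mu = 88/42 = 2.0952
Step 2: Compute the convergence rate.
r = 1 - 2/(kappa + 1) = 1 - 2*mu/(L + mu) = (L - mu)/(L + mu) = 46/130 = 0.3538


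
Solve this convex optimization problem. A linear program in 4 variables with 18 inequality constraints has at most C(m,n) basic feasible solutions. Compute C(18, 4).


Each vertex corresponds to some choice of n active constraints out of m, so the number of vertices is at most C(m, n) = m! / (n!(m-n)!).
m = 18, n = 4
Numerator: 18 * 17 * 16 * 15
Denominator: 4! = 24
C(18, 4) = 3060


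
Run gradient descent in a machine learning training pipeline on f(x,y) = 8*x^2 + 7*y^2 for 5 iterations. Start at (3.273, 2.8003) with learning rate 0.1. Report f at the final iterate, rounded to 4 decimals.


Gradient descent on f(x,y) = 8*x^2 + 7*y^2.
Starting point: (3.273, 2.8003), alpha = 0.1
Step 1: grad_x = 2*8*3.273 = 52.368, grad_y = 2*7*2.8003 = 39.2042
  x_1 = 3.273 - 0.1*52.368 = -1.9638
  y_1 = 2.8003 - 0.1*39.2042 = -1.1201
Step 2: grad_x = 2*8*-1.9638 = -31.4208, grad_y = 2*7*-1.1201 = -15.6817
  x_2 = -1.9638 - 0.1*-31.4208 = 1.1783
  y_2 = -1.1201 - 0.1*-15.6817 = 0.448
Step 3: grad_x = 2*8*1.1783 = 18.8525, grad_y = 2*7*0.448 = 6.2727
  x_3 = 1.1783 - 0.1*18.8525 = -0.707
  y_3 = 0.448 - 0.1*6.2727 = -0.1792
Step 4: grad_x = 2*8*-0.707 = -11.3115, grad_y = 2*7*-0.1792 = -2.5091
  x_4 = -0.707 - 0.1*-11.3115 = 0.4242
  y_4 = -0.1792 - 0.1*-2.5091 = 0.0717
Step 5: grad_x = 2*8*0.4242 = 6.7869, grad_y = 2*7*0.0717 = 1.0036
  x_5 = 0.4242 - 0.1*6.7869 = -0.2545
  y_5 = 0.0717 - 0.1*1.0036 = -0.0287
f(-0.2545, -0.0287) = 8*(-0.2545)^2 + 7*(-0.0287)^2 = 0.524


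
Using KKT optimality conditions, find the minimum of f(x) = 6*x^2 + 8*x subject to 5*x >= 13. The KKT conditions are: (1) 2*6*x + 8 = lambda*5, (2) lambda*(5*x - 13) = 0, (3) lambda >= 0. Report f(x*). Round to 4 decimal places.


Step 1: Try lambda = 0 (constraint inactive).
x_unc = -8/(2*6) = -0.6667
Check: 5*-0.6667 = -3.3335 < 13 -- violated!
Step 2: Constraint must be active: 5*x = 13
x* = 13/5 = 2.6
lambda = (2*6*2.6 + 8)/5 = 7.84
Step 3: Compute optimal value.
f(x*) = 6*2.6^2 + 8*2.6 = 61.36


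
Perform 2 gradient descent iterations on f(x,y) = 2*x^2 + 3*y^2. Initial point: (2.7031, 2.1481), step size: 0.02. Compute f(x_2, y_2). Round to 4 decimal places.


Gradient descent on f(x,y) = 2*x^2 + 3*y^2.
Starting point: (2.7031, 2.1481), alpha = 0.02
Step 1: grad_x = 2*2*2.7031 = 10.8124, grad_y = 2*3*2.1481 = 12.8886
  x_1 = 2.7031 - 0.02*10.8124 = 2.4869
  y_1 = 2.1481 - 0.02*12.8886 = 1.8903
Step 2: grad_x = 2*2*2.4869 = 9.9474, grad_y = 2*3*1.8903 = 11.342
  x_2 = 2.4869 - 0.02*9.9474 = 2.2879
  y_2 = 1.8903 - 0.02*11.342 = 1.6635
f(2.2879, 1.6635) = 2*2.2879^2 + 3*1.6635^2 = 18.7706


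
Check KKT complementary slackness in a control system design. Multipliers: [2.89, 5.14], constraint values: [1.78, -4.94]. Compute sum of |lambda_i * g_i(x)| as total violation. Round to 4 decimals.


KKT complementary slackness check:
lambda_1 * g_1 = 2.89 * 1.78 = 5.1442
lambda_2 * g_2 = 5.14 * -4.94 = -25.3916
Total violation = 5.1442 + 25.3916 = 30.5358


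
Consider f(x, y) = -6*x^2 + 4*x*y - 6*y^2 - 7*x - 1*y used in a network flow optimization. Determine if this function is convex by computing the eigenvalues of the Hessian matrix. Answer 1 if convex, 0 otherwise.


The Hessian of f(x,y) = -6*x^2 + 4*x*y - 6*y^2 - 7*x - 1*y is:
H = [[-12, 4], [4, -12]]
Trace = -12 - 12 = -24
Determinant = -12*-12 - (4)^2 = 128
Discriminant = (-24)^2 - 4*128 = 64.0
Eigenvalues: lambda_1 = -16.0, lambda_2 = -8.0
The function is not convex.

0


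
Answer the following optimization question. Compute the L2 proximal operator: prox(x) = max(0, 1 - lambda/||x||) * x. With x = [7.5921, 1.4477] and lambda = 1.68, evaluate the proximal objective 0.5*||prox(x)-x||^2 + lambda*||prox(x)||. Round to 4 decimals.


Step 1: Compute ||x||.
||x|| = 7.7289
Step 2: Compute scaling factor.
scale = max(0, 1 - 1.68/7.7289) = 0.7826
Step 3: prox(x) = [5.9418, 1.133]
||prox(x)|| = 6.0489
Step 4: Proximal objective.
0.5*||prox-x||^2 = 1.4112
lambda*||prox|| = 10.1622
Total = 11.5733


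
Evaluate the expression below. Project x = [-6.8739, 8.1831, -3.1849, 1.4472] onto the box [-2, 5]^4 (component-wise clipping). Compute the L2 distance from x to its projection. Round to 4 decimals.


Project each component onto [-2, 5].
clip(-6.8739) = -2.0, clip(8.1831) = 5.0, clip(-3.1849) = -2.0, clip(1.4472) = 1.4472
Projection = [-2.0, 5.0, -2.0, 1.4472]
Squared diffs: [23.7549, 10.1321, 1.404, 0.0]
Distance = sqrt(35.291) = 5.9406


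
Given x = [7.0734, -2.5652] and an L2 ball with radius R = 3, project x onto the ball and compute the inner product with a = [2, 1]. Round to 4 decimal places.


Step 1: Compute ||x|| (intermediates to 6 decimals).
||x|| = sqrt(7.0734^2 + (-2.5652)^2) = 7.524177
Step 2: Project.
Since ||x|| > R, scale = R/||x|| = 3/7.524177 = 0.398715, proj(x) = scale * x
proj(x) = [2.820271, -1.022784]
Step 3: Dot product.
a^T * proj(x) = 2*2.820271 + 1*(-1.022784) = 4.6178


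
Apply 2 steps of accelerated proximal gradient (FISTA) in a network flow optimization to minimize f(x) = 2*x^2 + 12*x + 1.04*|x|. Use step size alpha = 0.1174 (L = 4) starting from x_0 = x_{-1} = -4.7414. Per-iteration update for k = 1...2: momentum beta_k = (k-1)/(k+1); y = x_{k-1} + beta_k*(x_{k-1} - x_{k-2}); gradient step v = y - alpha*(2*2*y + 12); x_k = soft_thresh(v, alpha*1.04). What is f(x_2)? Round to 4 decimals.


FISTA on f(x) = 2*x^2 + 12*x + 1.04*|x|
L = 4, alpha = 0.1174
Iteration 1: beta = 0.0, y = -4.7414 + 0.0*(-4.7414 + 4.7414) = -4.7414
  grad(y) = -6.9656, v = y - alpha*grad = -3.9236
  prox(v) = soft_thresh(-3.9236, 0.1221) = -3.8015
Iteration 2: beta = 0.3333, y = -3.8015 + 0.3333*(-3.8015 + 4.7414) = -3.4883
  grad(y) = -1.953, v = y - alpha*grad = -3.259
  prox(v) = soft_thresh(-3.259, 0.1221) = -3.1369
f(x_2) = 2*(-3.1369)^2 + 12*(-3.1369) + 1.04*|-3.1369| = -14.7002


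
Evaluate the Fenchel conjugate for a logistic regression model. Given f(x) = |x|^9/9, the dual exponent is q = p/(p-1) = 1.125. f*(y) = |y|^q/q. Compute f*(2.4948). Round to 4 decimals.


The conjugate exponent q satisfies 1/p + 1/q = 1.
p = 9, so q = 9/(9 - 1) = 1.125
|y|^q = 2.4948^1.125 = 2.7968
f*(2.4948) = 2.7968 / 1.125 = 2.4861


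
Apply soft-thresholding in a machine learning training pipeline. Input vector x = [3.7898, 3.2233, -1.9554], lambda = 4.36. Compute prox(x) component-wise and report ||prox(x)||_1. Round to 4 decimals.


Soft-thresholding with lambda = 4.36:
prox(3.7898) = sign(3.7898)*max(|3.7898| - 4.36, 0) = 0.0
prox(3.2233) = sign(3.2233)*max(|3.2233| - 4.36, 0) = 0.0
prox(-1.9554) = sign(-1.9554)*max(|-1.9554| - 4.36, 0) = 0.0
prox(x) = [0.0, 0.0, 0.0]
||prox(x)||_1 = 0.0 + 0.0 + 0.0 = 0.0


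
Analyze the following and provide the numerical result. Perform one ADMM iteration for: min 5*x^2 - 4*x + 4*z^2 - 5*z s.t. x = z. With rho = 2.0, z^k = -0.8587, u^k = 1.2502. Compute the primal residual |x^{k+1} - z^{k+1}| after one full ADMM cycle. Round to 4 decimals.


ADMM iteration with rho = 2.0, z^k = -0.8587, u^k = 1.2502
Step 1: x-update.
Minimize 5*x^2 - 4*x + (2.0/2)*(x + 0.8587 + 1.2502)^2
FOC: (2*5 + 2.0)*x = 4 + 2.0*(-0.8587 - 1.2502)
x^{k+1} = -0.0182
Step 2: z-update.
Minimize 4*z^2 - 5*z + (2.0/2)*(-0.0182 - z + 1.2502)^2
FOC: (2*4 + 2.0)*z = 5 + 2.0*(-0.0182 + 1.2502)
z^{k+1} = 0.7464
Step 3: u-update.
u^{k+1} = 1.2502 - 0.0182 - 0.7464 = 0.4856
Step 4: Primal residual = |-0.0182 - 0.7464| = 0.7646


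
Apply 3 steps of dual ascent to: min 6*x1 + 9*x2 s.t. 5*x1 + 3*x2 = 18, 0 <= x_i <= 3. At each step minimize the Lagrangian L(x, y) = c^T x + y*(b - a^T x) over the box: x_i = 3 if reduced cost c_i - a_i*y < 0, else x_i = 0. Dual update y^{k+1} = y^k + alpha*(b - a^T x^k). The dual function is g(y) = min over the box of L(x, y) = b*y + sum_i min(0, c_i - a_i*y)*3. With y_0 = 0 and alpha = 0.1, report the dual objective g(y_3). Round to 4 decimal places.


Dual ascent for LP: min 6*x1 + 9*x2, 5*x1 + 3*x2 = 18, 0 <= x_i <= 3
Step 1: y^k = 0.0, reduced costs: (6.0, 9.0)
  x^k = (0.0, 0.0), subgradient = b - a^T x = 18.0
  y^{k+1} = 0.0 + 0.1*18.0 = 1.8
Step 2: y^k = 1.8, reduced costs: (-3.0, 3.6)
  x^k = (3.0, 0.0), subgradient = b - a^T x = 3.0
  y^{k+1} = 1.8 + 0.1*3.0 = 2.1
Step 3: y^k = 2.1, reduced costs: (-4.5, 2.7)
  x^k = (3.0, 0.0), subgradient = b - a^T x = 3.0
  y^{k+1} = 2.1 + 0.1*3.0 = 2.4
Dual objective at y_3 = 2.4: reduced costs (-6.0, 1.8), box minimizer x = (3.0, 0.0)
g(y_3) = b*y + (c1 - a1*y)*x1 + (c2 - a2*y)*x2 = 18*2.4 + (-6.0)*3.0 + 1.8*0.0 = 43.2 - 18.0 + 0.0 = 25.2


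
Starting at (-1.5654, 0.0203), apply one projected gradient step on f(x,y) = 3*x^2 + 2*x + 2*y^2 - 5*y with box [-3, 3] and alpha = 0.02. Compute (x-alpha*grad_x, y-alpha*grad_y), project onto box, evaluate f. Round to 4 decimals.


Step 1: Compute gradient at (-1.5654, 0.0203).
grad_x = 2*3*-1.5654 + 2 = -7.3924
grad_y = 2*2*0.0203 - 5 = -4.9188
Step 2: Gradient step.
x_raw = -1.5654 - 0.02*-7.3924 = -1.4176
y_raw = 0.0203 - 0.02*-4.9188 = 0.1187
Step 3: Project onto [-3, 3].
x_proj = clip(-1.4176) = -1.4176
y_proj = clip(0.1187) = 0.1187
Step 4: Evaluate f.
f(-1.4176, 0.1187) = 2.628


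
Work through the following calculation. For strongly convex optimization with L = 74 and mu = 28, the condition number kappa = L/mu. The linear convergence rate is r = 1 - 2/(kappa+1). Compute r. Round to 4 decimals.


Step 1: Compute the condition number.
kappa = L/mu = 74/28 = 2.6429
Step 2: Compute the convergence rate.
r = 1 - 2/(kappa + 1) = 1 - 2*mu/(L + mu) = (L - mu)/(L + mu) = 46/102 = 0.451


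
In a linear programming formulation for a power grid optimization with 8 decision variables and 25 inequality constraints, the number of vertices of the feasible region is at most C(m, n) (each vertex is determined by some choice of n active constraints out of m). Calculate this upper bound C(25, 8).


Each vertex corresponds to some choice of n active constraints out of m, so the number of vertices is at most C(m, n) = m! / (n!(m-n)!).
m = 25, n = 8
Numerator: 25 * 24 * 23 * 22 * 21 * 20 * 19 * 18
Denominator: 8! = 40320
C(25, 8) = 1081575


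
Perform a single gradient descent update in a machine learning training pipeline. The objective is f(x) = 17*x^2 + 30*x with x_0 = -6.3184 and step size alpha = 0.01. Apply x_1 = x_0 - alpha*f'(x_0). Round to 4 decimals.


We compute the gradient at x_0 and apply the update.
f'(x) = 34*x + 30
f'(-6.3184) = 34*-6.3184 + 30 = -184.8256
x_1 = -6.3184 - 0.01*-184.8256 = -4.4701


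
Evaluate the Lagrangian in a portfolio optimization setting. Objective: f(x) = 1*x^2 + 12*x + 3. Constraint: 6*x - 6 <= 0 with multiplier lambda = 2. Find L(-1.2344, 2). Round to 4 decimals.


Step 1: Evaluate f(x).
f(-1.2344) = 1*(-1.2344)^2 + 12*(-1.2344) + 3 = -10.2891
Step 2: Evaluate g(x).
g(-1.2344) = 6*-1.2344 - 6 = -13.4064
Step 3: Compute Lagrangian.
L = -10.2891 + 2*-13.4064 = -37.1019


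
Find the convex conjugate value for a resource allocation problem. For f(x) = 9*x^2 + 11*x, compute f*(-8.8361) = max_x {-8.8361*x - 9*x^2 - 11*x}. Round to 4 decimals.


f*(y) = sup_x {y*x - a*x^2 - b*x} = sup_x {(y-b)*x - a*x^2}
FOC: (y - b) - 2a*x = 0 => x* = (y - b)/(2a)
x* = (-8.8361 - 11)/(2*9) = -1.102
f*(-8.8361) = (y-b)^2/(4a) = (-8.8361 - 11)^2/(4*9)
= 393.4709/36 = 10.9297


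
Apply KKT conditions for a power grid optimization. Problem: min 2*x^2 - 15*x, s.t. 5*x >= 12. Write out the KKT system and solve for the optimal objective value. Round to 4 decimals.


Step 1: Try lambda = 0 (constraint inactive).
Stationarity: 2*2*x - 15 = 0
x* = 15/(2*2) = 3.75
Check constraint: 5*3.75 = 18.75 >= 12 -- satisfied.
Step 2: Compute optimal value.
f(x*) = 2*3.75^2 - 15*3.75 = -28.125


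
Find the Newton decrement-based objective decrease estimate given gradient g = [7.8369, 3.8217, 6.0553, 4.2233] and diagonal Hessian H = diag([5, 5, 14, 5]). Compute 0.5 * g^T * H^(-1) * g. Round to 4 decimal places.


Step 1: H is diagonal, so H^(-1) * g = [1.5674, 0.7643, 0.4325, 0.8447].
Step 2: g^T H^(-1) g = sum_i g_i^2 / H_ii
  = (7.8369)^2/5 + (3.8217)^2/5 + (6.0553)^2/14 + (4.2233)^2/5
  = 12.2834 + 2.9211 + 2.619 + 3.5673 = 21.3908
Step 3: Objective decrease = 0.5 * g^T H^(-1) g = 10.6954


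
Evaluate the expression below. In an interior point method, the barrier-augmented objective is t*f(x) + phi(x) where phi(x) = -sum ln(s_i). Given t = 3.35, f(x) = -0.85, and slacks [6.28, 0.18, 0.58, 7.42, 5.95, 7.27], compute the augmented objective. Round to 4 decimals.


Step 1: Compute log-barrier.
ln values: [1.8374, -1.7148, -0.5447, 2.0042, 1.7834, 1.9838]
phi = -(1.8374 - 1.7148 - 0.5447 + 2.0042 + 1.7834 + 1.9838) = -5.3492
Step 2: Compute augmented objective.
t*f(x) = 3.35*-0.85 = -2.8475
Total = -2.8475 - 5.3492 = -8.1967


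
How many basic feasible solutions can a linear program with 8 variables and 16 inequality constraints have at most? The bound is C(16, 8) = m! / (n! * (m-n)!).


Each vertex corresponds to some choice of n active constraints out of m, so the number of vertices is at most C(m, n) = m! / (n!(m-n)!).
m = 16, n = 8
Numerator: 16 * 15 * 14 * 13 * 12 * 11 * 10 * 9
Denominator: 8! = 40320
C(16, 8) = 12870


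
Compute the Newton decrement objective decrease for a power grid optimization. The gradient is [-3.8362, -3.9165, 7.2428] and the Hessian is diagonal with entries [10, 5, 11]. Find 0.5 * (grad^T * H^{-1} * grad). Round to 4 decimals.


Step 1: H is diagonal, so H^(-1) * g = [-0.3836, -0.7833, 0.6584].
Step 2: g^T H^(-1) g = sum_i g_i^2 / H_ii
  = (-3.8362)^2/10 + (-3.9165)^2/5 + (7.2428)^2/11
  = 1.4716 + 3.0678 + 4.7689 = 9.3084
Step 3: Objective decrease = 0.5 * g^T H^(-1) g = 4.6542


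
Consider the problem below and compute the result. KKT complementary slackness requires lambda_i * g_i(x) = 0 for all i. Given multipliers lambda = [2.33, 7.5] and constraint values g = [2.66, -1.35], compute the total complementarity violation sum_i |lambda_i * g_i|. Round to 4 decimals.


KKT complementary slackness check:
lambda_1 * g_1 = 2.33 * 2.66 = 6.1978
lambda_2 * g_2 = 7.5 * -1.35 = -10.125
Total violation = 6.1978 + 10.125 = 16.3228


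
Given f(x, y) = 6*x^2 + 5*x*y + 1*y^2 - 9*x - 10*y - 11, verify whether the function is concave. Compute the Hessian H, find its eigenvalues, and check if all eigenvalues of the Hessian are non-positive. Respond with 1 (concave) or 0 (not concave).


The Hessian of f(x,y) = 6*x^2 + 5*x*y + 1*y^2 - 9*x - 10*y - 11 is:
H = [[12, 5], [5, 2]]
Trace = 12 + 2 = 14
Determinant = 12*2 - (5)^2 = -1
Discriminant = (14)^2 - 4*-1 = 200.0
Eigenvalues: lambda_1 = -0.0711, lambda_2 = 14.0711
The function is not concave.

0


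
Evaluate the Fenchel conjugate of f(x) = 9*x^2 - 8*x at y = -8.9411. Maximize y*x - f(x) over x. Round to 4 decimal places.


f*(y) = sup_x {y*x - a*x^2 - b*x} = sup_x {(y-b)*x - a*x^2}
FOC: (y - b) - 2a*x = 0 => x* = (y - b)/(2a)
x* = (-8.9411 + 8)/(2*9) = -0.0523
f*(-8.9411) = (y-b)^2/(4a) = (-8.9411 + 8)^2/(4*9)
= 0.8857/36 = 0.0246


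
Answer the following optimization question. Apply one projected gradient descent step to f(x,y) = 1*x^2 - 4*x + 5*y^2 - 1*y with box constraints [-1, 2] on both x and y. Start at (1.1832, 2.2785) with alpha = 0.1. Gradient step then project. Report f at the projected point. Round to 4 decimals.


Step 1: Compute gradient at (1.1832, 2.2785).
grad_x = 2*1*1.1832 - 4 = -1.6336
grad_y = 2*5*2.2785 - 1 = 21.785
Step 2: Gradient step.
x_raw = 1.1832 - 0.1*-1.6336 = 1.3466
y_raw = 2.2785 - 0.1*21.785 = 0.1
Step 3: Project onto [-1, 2].
x_proj = clip(1.3466) = 1.3466
y_proj = clip(0.1) = 0.1
Step 4: Evaluate f.
f(1.3466, 0.1) = -3.623


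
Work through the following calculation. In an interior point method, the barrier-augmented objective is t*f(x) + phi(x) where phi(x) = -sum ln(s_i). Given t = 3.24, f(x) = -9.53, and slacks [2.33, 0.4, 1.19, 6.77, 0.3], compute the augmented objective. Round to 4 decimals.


Step 1: Compute log-barrier.
ln values: [0.8459, -0.9163, 0.174, 1.9125, -1.204]
phi = -(0.8459 - 0.9163 + 0.174 + 1.9125 - 1.204) = -0.8121
Step 2: Compute augmented objective.
t*f(x) = 3.24*-9.53 = -30.8772
Total = -30.8772 - 0.8121 = -31.6893


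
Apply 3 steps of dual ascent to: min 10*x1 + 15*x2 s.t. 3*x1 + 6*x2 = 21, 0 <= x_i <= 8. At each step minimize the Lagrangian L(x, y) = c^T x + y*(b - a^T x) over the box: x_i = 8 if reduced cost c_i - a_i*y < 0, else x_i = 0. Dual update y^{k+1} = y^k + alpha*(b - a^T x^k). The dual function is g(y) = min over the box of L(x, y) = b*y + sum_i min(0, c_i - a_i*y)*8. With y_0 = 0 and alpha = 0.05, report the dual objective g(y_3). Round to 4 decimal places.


Dual ascent for LP: min 10*x1 + 15*x2, 3*x1 + 6*x2 = 21, 0 <= x_i <= 8
Step 1: y^k = 0.0, reduced costs: (10.0, 15.0)
  x^k = (0.0, 0.0), subgradient = b - a^T x = 21.0
  y^{k+1} = 0.0 + 0.05*21.0 = 1.05
Step 2: y^k = 1.05, reduced costs: (6.85, 8.7)
  x^k = (0.0, 0.0), subgradient = b - a^T x = 21.0
  y^{k+1} = 1.05 + 0.05*21.0 = 2.1
Step 3: y^k = 2.1, reduced costs: (3.7, 2.4)
  x^k = (0.0, 0.0), subgradient = b - a^T x = 21.0
  y^{k+1} = 2.1 + 0.05*21.0 = 3.15
Dual objective at y_3 = 3.15: reduced costs (0.55, -3.9), box minimizer x = (0.0, 8.0)
g(y_3) = b*y + (c1 - a1*y)*x1 + (c2 - a2*y)*x2 = 21*3.15 + 0.55*0.0 + (-3.9)*8.0 = 66.15 + 0.0 - 31.2 = 34.95


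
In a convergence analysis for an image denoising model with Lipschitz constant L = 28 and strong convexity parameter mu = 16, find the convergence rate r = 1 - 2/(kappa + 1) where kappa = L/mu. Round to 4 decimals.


Step 1: Compute the condition number.
kappa = L/mu = 28/16 = 1.75
Step 2: Compute the convergence rate.
r = 1 - 2/(kappa + 1) = 1 - 2*mu/(L + mu) = (L - mu)/(L + mu) = 12/44 = 0.2727


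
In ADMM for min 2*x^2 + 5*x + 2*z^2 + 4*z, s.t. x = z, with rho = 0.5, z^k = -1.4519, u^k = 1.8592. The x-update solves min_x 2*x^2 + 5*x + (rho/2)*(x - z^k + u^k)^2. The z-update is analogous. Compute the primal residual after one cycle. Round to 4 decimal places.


ADMM iteration with rho = 0.5, z^k = -1.4519, u^k = 1.8592
Step 1: x-update.
Minimize 2*x^2 + 5*x + (0.5/2)*(x + 1.4519 + 1.8592)^2
FOC: (2*2 + 0.5)*x = -5 + 0.5*(-1.4519 - 1.8592)
x^{k+1} = -1.479
Step 2: z-update.
Minimize 2*z^2 + 4*z + (0.5/2)*(-1.479 - z + 1.8592)^2
FOC: (2*2 + 0.5)*z = -4 + 0.5*(-1.479 + 1.8592)
z^{k+1} = -0.8466
Step 3: u-update.
u^{k+1} = 1.8592 - 1.479 + 0.8466 = 1.2268
Step 4: Primal residual = |-1.479 + 0.8466| = 0.6324


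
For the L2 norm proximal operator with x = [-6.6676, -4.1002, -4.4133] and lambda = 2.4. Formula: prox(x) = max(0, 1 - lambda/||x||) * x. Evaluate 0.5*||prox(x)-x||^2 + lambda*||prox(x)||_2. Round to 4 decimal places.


Step 1: Compute ||x||.
||x|| = 8.9859
Step 2: Compute scaling factor.
scale = max(0, 1 - 2.4/8.9859) = 0.7329
Step 3: prox(x) = [-4.8868, -3.0051, -3.2346]
||prox(x)|| = 6.5859
Step 4: Proximal objective.
0.5*||prox-x||^2 = 2.88
lambda*||prox|| = 15.8062
Total = 18.6861


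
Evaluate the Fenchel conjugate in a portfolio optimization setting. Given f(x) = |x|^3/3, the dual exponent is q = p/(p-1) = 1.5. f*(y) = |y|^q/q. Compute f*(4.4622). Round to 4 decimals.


The conjugate exponent q satisfies 1/p + 1/q = 1.
p = 3, so q = 3/(3 - 1) = 1.5
|y|^q = 4.4622^1.5 = 9.4259
f*(4.4622) = 9.4259 / 1.5 = 6.2839


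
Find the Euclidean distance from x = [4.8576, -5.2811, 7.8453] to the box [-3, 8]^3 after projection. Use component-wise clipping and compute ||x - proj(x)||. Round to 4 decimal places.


Project each component onto [-3, 8].
clip(4.8576) = 4.8576, clip(-5.2811) = -3.0, clip(7.8453) = 7.8453
Projection = [4.8576, -3.0, 7.8453]
Squared diffs: [0.0, 5.2034, 0.0]
Distance = sqrt(5.2034) = 2.2811


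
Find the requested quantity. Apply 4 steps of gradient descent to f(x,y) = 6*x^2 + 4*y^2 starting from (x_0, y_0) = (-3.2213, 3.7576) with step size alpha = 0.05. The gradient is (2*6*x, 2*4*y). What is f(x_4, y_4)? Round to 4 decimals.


Gradient descent on f(x,y) = 6*x^2 + 4*y^2.
Starting point: (-3.2213, 3.7576), alpha = 0.05
Step 1: grad_x = 2*6*-3.2213 = -38.6556, grad_y = 2*4*3.7576 = 30.0608
  x_1 = -3.2213 - 0.05*-38.6556 = -1.2885
  y_1 = 3.7576 - 0.05*30.0608 = 2.2546
Step 2: grad_x = 2*6*-1.2885 = -15.4622, grad_y = 2*4*2.2546 = 18.0365
  x_2 = -1.2885 - 0.05*-15.4622 = -0.5154
  y_2 = 2.2546 - 0.05*18.0365 = 1.3527
Step 3: grad_x = 2*6*-0.5154 = -6.1849, grad_y = 2*4*1.3527 = 10.8219
  x_3 = -0.5154 - 0.05*-6.1849 = -0.2062
  y_3 = 1.3527 - 0.05*10.8219 = 0.8116
Step 4: grad_x = 2*6*-0.2062 = -2.474, grad_y = 2*4*0.8116 = 6.4931
  x_4 = -0.2062 - 0.05*-2.474 = -0.0825
  y_4 = 0.8116 - 0.05*6.4931 = 0.487
f(-0.0825, 0.487) = 6*(-0.0825)^2 + 4*0.487^2 = 0.9894


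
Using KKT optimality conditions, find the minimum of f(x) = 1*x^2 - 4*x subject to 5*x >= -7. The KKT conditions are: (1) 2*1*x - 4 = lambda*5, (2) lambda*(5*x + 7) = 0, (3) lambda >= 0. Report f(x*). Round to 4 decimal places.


Step 1: Try lambda = 0 (constraint inactive).
Stationarity: 2*1*x - 4 = 0
x* = 4/(2*1) = 2.0
Check constraint: 5*2.0 = 10.0 >= -7 -- satisfied.
Step 2: Compute optimal value.
f(x*) = 1*2.0^2 - 4*2.0 = -4.0


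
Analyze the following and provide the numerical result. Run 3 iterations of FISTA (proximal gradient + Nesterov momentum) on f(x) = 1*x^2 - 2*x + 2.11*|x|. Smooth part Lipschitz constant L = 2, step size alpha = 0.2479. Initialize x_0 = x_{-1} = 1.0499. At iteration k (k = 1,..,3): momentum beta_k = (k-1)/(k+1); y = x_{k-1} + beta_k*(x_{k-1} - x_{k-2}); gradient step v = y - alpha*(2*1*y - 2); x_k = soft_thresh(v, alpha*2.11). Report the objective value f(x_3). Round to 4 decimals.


FISTA on f(x) = 1*x^2 - 2*x + 2.11*|x|
L = 2, alpha = 0.2479
Iteration 1: beta = 0.0, y = 1.0499 + 0.0*(1.0499 - 1.0499) = 1.0499
  grad(y) = 0.0998, v = y - alpha*grad = 1.0252
  prox(v) = soft_thresh(1.0252, 0.5231) = 0.5021
Iteration 2: beta = 0.3333, y = 0.5021 + 0.3333*(0.5021 - 1.0499) = 0.3195
  grad(y) = -1.361, v = y - alpha*grad = 0.6569
  prox(v) = soft_thresh(0.6569, 0.5231) = 0.1338
Iteration 3: beta = 0.5, y = 0.1338 + 0.5*(0.1338 - 0.5021) = -0.0503
  grad(y) = -2.1006, v = y - alpha*grad = 0.4704
  prox(v) = soft_thresh(0.4704, 0.5231) = 0.0
f(x_3) = 1*0.0^2 - 2*0.0 + 2.11*|0.0| = 0.0


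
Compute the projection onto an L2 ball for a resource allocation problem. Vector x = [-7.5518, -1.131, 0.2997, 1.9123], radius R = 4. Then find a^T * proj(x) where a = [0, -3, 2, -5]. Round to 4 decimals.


Step 1: Compute ||x|| (intermediates to 6 decimals).
||x|| = sqrt((-7.5518)^2 + (-1.131)^2 + 0.2997^2 + 1.9123^2) = 7.877535
Step 2: Project.
Since ||x|| > R, scale = R/||x|| = 4/7.877535 = 0.507773, proj(x) = scale * x
proj(x) = [-3.8346, -0.574291, 0.15218, 0.971014]
Step 3: Dot product.
a^T * proj(x) = 0*(-3.8346) - 3*(-0.574291) + 2*0.15218 - 5*0.971014 = -2.8278


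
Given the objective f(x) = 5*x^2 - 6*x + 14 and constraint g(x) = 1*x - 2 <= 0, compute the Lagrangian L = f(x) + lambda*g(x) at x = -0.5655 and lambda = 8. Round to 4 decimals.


Step 1: Evaluate f(x).
f(-0.5655) = 5*(-0.5655)^2 - 6*(-0.5655) + 14 = 18.992
Step 2: Evaluate g(x).
g(-0.5655) = 1*-0.5655 - 2 = -2.5655
Step 3: Compute Lagrangian.
L = 18.992 + 8*-2.5655 = -1.532


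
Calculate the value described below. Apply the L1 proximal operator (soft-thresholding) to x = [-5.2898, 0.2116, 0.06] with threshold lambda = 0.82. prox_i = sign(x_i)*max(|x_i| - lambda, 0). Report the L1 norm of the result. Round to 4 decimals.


Soft-thresholding with lambda = 0.82:
prox(-5.2898) = sign(-5.2898)*max(|-5.2898| - 0.82, 0) = -4.4698
prox(0.2116) = sign(0.2116)*max(|0.2116| - 0.82, 0) = 0.0
prox(0.06) = sign(0.06)*max(|0.06| - 0.82, 0) = 0.0
prox(x) = [-4.4698, 0.0, 0.0]
||prox(x)||_1 = 4.4698 + 0.0 + 0.0 = 4.4698


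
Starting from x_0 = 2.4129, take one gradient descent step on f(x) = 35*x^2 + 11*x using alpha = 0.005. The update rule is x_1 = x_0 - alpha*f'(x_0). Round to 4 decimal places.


We compute the gradient at x_0 and apply the update.
f'(x) = 70*x + 11
f'(2.4129) = 70*2.4129 + 11 = 179.903
x_1 = 2.4129 - 0.005*179.903 = 1.5134


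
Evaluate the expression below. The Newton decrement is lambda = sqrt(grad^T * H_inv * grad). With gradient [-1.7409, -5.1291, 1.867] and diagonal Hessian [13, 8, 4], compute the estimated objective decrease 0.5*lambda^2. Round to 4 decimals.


Step 1: H is diagonal, so H^(-1) * g = [-0.1339, -0.6411, 0.4668].
Step 2: g^T H^(-1) g = sum_i g_i^2 / H_ii
  = (-1.7409)^2/13 + (-5.1291)^2/8 + (1.867)^2/4
  = 0.2331 + 3.2885 + 0.8714 = 4.393
Step 3: Objective decrease = 0.5 * g^T H^(-1) g = 2.1965


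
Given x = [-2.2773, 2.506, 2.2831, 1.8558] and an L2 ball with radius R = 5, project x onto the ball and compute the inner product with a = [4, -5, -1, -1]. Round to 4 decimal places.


Step 1: Compute ||x|| (intermediates to 6 decimals).
||x|| = sqrt((-2.2773)^2 + 2.506^2 + 2.2831^2 + 1.8558^2) = 4.48583
Step 2: Project.
Since ||x|| <= R, proj = x (no scaling needed).
proj(x) = [-2.2773, 2.506, 2.2831, 1.8558]
Step 3: Dot product.
a^T * proj(x) = 4*(-2.2773) - 5*2.506 - 1*2.2831 - 1*1.8558 = -25.7781


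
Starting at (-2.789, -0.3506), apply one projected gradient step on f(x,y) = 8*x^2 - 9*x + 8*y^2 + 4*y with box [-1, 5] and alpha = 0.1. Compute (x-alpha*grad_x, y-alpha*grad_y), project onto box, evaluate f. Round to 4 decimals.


Step 1: Compute gradient at (-2.789, -0.3506).
grad_x = 2*8*-2.789 - 9 = -53.624
grad_y = 2*8*-0.3506 + 4 = -1.6096
Step 2: Gradient step.
x_raw = -2.789 - 0.1*-53.624 = 2.5734
y_raw = -0.3506 - 0.1*-1.6096 = -0.1896
Step 3: Project onto [-1, 5].
x_proj = clip(2.5734) = 2.5734
y_proj = clip(-0.1896) = -0.1896
Step 4: Evaluate f.
f(2.5734, -0.1896) = 29.3476


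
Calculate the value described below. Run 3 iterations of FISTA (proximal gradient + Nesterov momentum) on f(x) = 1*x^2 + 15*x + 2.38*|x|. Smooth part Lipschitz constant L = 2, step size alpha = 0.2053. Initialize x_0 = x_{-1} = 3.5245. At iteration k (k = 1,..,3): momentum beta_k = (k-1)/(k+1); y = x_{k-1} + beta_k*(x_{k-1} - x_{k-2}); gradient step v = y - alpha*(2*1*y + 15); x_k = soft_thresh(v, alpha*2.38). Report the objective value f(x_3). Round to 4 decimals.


FISTA on f(x) = 1*x^2 + 15*x + 2.38*|x|
L = 2, alpha = 0.2053
Iteration 1: beta = 0.0, y = 3.5245 + 0.0*(3.5245 - 3.5245) = 3.5245
  grad(y) = 22.049, v = y - alpha*grad = -1.0022
  prox(v) = soft_thresh(-1.0022, 0.4886) = -0.5135
Iteration 2: beta = 0.3333, y = -0.5135 + 0.3333*(-0.5135 - 3.5245) = -1.8596
  grad(y) = 11.2809, v = y - alpha*grad = -4.1755
  prox(v) = soft_thresh(-4.1755, 0.4886) = -3.6869
Iteration 3: beta = 0.5, y = -3.6869 + 0.5*(-3.6869 + 0.5135) = -5.2736
  grad(y) = 4.4528, v = y - alpha*grad = -6.1878
  prox(v) = soft_thresh(-6.1878, 0.4886) = -5.6991
f(x_3) = 1*(-5.6991)^2 + 15*(-5.6991) + 2.38*|-5.6991| = -39.443


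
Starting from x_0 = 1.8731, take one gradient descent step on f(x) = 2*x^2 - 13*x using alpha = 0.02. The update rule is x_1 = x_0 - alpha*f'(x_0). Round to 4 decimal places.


We compute the gradient at x_0 and apply the update.
f'(x) = 4*x - 13
f'(1.8731) = 4*1.8731 - 13 = -5.5076
x_1 = 1.8731 - 0.02*-5.5076 = 1.9833


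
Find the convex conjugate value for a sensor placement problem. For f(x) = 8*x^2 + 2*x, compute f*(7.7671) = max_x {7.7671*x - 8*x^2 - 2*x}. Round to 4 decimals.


f*(y) = sup_x {y*x - a*x^2 - b*x} = sup_x {(y-b)*x - a*x^2}
FOC: (y - b) - 2a*x = 0 => x* = (y - b)/(2a)
x* = (7.7671 - 2)/(2*8) = 0.3604
f*(7.7671) = (y-b)^2/(4a) = (7.7671 - 2)^2/(4*8)
= 33.2594/32 = 1.0394


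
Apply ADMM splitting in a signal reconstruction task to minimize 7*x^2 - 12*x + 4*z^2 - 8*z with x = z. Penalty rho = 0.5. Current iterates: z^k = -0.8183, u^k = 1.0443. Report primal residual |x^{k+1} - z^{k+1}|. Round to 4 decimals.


ADMM iteration with rho = 0.5, z^k = -0.8183, u^k = 1.0443
Step 1: x-update.
Minimize 7*x^2 - 12*x + (0.5/2)*(x + 0.8183 + 1.0443)^2
FOC: (2*7 + 0.5)*x = 12 + 0.5*(-0.8183 - 1.0443)
x^{k+1} = 0.7634
Step 2: z-update.
Minimize 4*z^2 - 8*z + (0.5/2)*(0.7634 - z + 1.0443)^2
FOC: (2*4 + 0.5)*z = 8 + 0.5*(0.7634 + 1.0443)
z^{k+1} = 1.0475
Step 3: u-update.
u^{k+1} = 1.0443 + 0.7634 - 1.0475 = 0.7601
Step 4: Primal residual = |0.7634 - 1.0475| = 0.2842


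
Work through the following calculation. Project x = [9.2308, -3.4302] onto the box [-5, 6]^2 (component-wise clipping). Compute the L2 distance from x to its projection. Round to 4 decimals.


Project each component onto [-5, 6].
clip(9.2308) = 6.0, clip(-3.4302) = -3.4302
Projection = [6.0, -3.4302]
Squared diffs: [10.4381, 0.0]
Distance = sqrt(10.4381) = 3.2308


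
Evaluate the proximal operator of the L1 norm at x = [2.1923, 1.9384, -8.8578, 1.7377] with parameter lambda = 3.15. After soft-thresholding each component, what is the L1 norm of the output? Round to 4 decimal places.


Soft-thresholding with lambda = 3.15:
prox(2.1923) = sign(2.1923)*max(|2.1923| - 3.15, 0) = 0.0
prox(1.9384) = sign(1.9384)*max(|1.9384| - 3.15, 0) = 0.0
prox(-8.8578) = sign(-8.8578)*max(|-8.8578| - 3.15, 0) = -5.7078
prox(1.7377) = sign(1.7377)*max(|1.7377| - 3.15, 0) = 0.0
prox(x) = [0.0, 0.0, -5.7078, 0.0]
||prox(x)||_1 = 0.0 + 0.0 + 5.7078 + 0.0 = 5.7078


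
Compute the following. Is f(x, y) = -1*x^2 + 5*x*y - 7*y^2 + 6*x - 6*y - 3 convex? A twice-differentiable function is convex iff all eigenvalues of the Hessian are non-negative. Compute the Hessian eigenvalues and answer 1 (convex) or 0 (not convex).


The Hessian of f(x,y) = -1*x^2 + 5*x*y - 7*y^2 + 6*x - 6*y - 3 is:
H = [[-2, 5], [5, -14]]
Trace = -2 - 14 = -16
Determinant = -2*-14 - (5)^2 = 3
Discriminant = (-16)^2 - 4*3 = 244.0
Eigenvalues: lambda_1 = -15.8102, lambda_2 = -0.1898
The function is not convex.

0


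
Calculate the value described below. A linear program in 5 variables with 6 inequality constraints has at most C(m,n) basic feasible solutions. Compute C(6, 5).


Each vertex corresponds to some choice of n active constraints out of m, so the number of vertices is at most C(m, n) = m! / (n!(m-n)!).
m = 6, n = 5
Numerator: 6 * 5 * 4 * 3 * 2
Denominator: 5! = 120
C(6, 5) = 6


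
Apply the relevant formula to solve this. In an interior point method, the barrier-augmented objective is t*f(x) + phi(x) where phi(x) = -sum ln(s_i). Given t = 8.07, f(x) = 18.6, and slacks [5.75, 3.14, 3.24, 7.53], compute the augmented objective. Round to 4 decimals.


Step 1: Compute log-barrier.
ln values: [1.7492, 1.1442, 1.1756, 2.0189]
phi = -(1.7492 + 1.1442 + 1.1756 + 2.0189) = -6.0879
Step 2: Compute augmented objective.
t*f(x) = 8.07*18.6 = 150.102
Total = 150.102 - 6.0879 = 144.0141


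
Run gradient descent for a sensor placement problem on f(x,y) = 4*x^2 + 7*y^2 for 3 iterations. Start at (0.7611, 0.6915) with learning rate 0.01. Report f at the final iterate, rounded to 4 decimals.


Gradient descent on f(x,y) = 4*x^2 + 7*y^2.
Starting point: (0.7611, 0.6915), alpha = 0.01
Step 1: grad_x = 2*4*0.7611 = 6.0888, grad_y = 2*7*0.6915 = 9.681
  x_1 = 0.7611 - 0.01*6.0888 = 0.7002
  y_1 = 0.6915 - 0.01*9.681 = 0.5947
Step 2: grad_x = 2*4*0.7002 = 5.6017, grad_y = 2*7*0.5947 = 8.3257
  x_2 = 0.7002 - 0.01*5.6017 = 0.6442
  y_2 = 0.5947 - 0.01*8.3257 = 0.5114
Step 3: grad_x = 2*4*0.6442 = 5.1536, grad_y = 2*7*0.5114 = 7.1601
  x_3 = 0.6442 - 0.01*5.1536 = 0.5927
  y_3 = 0.5114 - 0.01*7.1601 = 0.4398
f(0.5927, 0.4398) = 4*0.5927^2 + 7*0.4398^2 = 2.7592


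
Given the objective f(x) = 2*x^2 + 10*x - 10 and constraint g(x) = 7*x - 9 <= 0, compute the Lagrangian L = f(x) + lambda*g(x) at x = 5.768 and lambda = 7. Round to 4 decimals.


Step 1: Evaluate f(x).
f(5.768) = 2*5.768^2 + 10*5.768 - 10 = 114.2196
Step 2: Evaluate g(x).
g(5.768) = 7*5.768 - 9 = 31.376
Step 3: Compute Lagrangian.
L = 114.2196 + 7*31.376 = 333.8516


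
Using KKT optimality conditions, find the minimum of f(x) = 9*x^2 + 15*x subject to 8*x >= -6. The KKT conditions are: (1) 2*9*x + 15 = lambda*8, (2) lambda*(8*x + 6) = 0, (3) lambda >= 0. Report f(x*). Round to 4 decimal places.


Step 1: Try lambda = 0 (constraint inactive).
x_unc = -15/(2*9) = -0.8333
Check: 8*-0.8333 = -6.6664 < -6 -- violated!
Step 2: Constraint must be active: 8*x = -6
x* = -6/8 = -0.75
lambda = (2*9*(-0.75) + 15)/8 = 0.1875
Step 3: Compute optimal value.
f(x*) = 9*(-0.75)^2 + 15*(-0.75) = -6.1875


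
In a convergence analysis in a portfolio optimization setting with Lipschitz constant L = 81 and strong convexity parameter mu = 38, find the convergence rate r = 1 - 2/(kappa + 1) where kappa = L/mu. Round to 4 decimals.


Step 1: Compute the condition number.
kappa = L/mu = 81/38 = 2.1316
Step 2: Compute the convergence rate.
r = 1 - 2/(kappa + 1) = 1 - 2*mu/(L + mu) = (L - mu)/(L + mu) = 43/119 = 0.3613


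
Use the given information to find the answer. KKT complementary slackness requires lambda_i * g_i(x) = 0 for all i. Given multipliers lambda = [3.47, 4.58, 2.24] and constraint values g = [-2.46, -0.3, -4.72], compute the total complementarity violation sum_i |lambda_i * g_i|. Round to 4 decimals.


KKT complementary slackness check:
lambda_1 * g_1 = 3.47 * -2.46 = -8.5362
lambda_2 * g_2 = 4.58 * -0.3 = -1.374
lambda_3 * g_3 = 2.24 * -4.72 = -10.5728
Total violation = 8.5362 + 1.374 + 10.5728 = 20.483


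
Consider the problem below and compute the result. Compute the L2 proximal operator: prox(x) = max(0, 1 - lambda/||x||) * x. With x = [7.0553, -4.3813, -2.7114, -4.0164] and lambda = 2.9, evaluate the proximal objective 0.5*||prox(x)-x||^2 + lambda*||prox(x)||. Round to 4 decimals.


Step 1: Compute ||x||.
||x|| = 9.6154
Step 2: Compute scaling factor.
scale = max(0, 1 - 2.9/9.6154) = 0.6984
Step 3: prox(x) = [4.9274, -3.0599, -1.8936, -2.8051]
||prox(x)|| = 6.7154
Step 4: Proximal objective.
0.5*||prox-x||^2 = 4.205
lambda*||prox|| = 19.4747
Total = 23.6797


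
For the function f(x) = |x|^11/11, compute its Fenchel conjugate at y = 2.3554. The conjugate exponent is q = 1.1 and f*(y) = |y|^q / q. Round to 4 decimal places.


The conjugate exponent q satisfies 1/p + 1/q = 1.
p = 11, so q = 11/(11 - 1) = 1.1
|y|^q = 2.3554^1.1 = 2.5661
f*(2.3554) = 2.5661 / 1.1 = 2.3328


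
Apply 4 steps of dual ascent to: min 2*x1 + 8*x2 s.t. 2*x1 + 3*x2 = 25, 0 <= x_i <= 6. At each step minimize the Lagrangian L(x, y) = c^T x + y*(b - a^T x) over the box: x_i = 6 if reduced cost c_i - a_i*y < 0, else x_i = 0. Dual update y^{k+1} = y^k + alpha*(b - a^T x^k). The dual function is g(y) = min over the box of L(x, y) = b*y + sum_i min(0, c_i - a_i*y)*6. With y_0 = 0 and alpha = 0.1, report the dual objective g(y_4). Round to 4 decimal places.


Dual ascent for LP: min 2*x1 + 8*x2, 2*x1 + 3*x2 = 25, 0 <= x_i <= 6
Step 1: y^k = 0.0, reduced costs: (2.0, 8.0)
  x^k = (0.0, 0.0), subgradient = b - a^T x = 25.0
  y^{k+1} = 0.0 + 0.1*25.0 = 2.5
Step 2: y^k = 2.5, reduced costs: (-3.0, 0.5)
  x^k = (6.0, 0.0), subgradient = b - a^T x = 13.0
  y^{k+1} = 2.5 + 0.1*13.0 = 3.8
Step 3: y^k = 3.8, reduced costs: (-5.6, -3.4)
  x^k = (6.0, 6.0), subgradient = b - a^T x = -5.0
  y^{k+1} = 3.8 + 0.1*-5.0 = 3.3
Step 4: y^k = 3.3, reduced costs: (-4.6, -1.9)
  x^k = (6.0, 6.0), subgradient = b - a^T x = -5.0
  y^{k+1} = 3.3 + 0.1*-5.0 = 2.8
Dual objective at y_4 = 2.8: reduced costs (-3.6, -0.4), box minimizer x = (6.0, 6.0)
g(y_4) = b*y + (c1 - a1*y)*x1 + (c2 - a2*y)*x2 = 25*2.8 + (-3.6)*6.0 + (-0.4)*6.0 = 70.0 - 21.6 - 2.4 = 46.0


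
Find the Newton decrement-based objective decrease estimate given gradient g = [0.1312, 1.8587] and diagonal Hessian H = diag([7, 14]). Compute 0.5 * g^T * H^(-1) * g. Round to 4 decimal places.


Step 1: H is diagonal, so H^(-1) * g = [0.0187, 0.1328].
Step 2: g^T H^(-1) g = sum_i g_i^2 / H_ii
  = (0.1312)^2/7 + (1.8587)^2/14
  = 0.0025 + 0.2468 = 0.2492
Step 3: Objective decrease = 0.5 * g^T H^(-1) g = 0.1246


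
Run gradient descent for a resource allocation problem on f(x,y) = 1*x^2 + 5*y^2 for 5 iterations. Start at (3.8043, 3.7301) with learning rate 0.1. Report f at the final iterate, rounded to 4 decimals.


Gradient descent on f(x,y) = 1*x^2 + 5*y^2.
Starting point: (3.8043, 3.7301), alpha = 0.1
Step 1: grad_x = 2*1*3.8043 = 7.6086, grad_y = 2*5*3.7301 = 37.301
  x_1 = 3.8043 - 0.1*7.6086 = 3.0434
  y_1 = 3.7301 - 0.1*37.301 = 0.0
Step 2: grad_x = 2*1*3.0434 = 6.0869, grad_y = 2*5*0.0 = 0.0
  x_2 = 3.0434 - 0.1*6.0869 = 2.4348
  y_2 = 0.0 - 0.1*0.0 = 0.0
Step 3: grad_x = 2*1*2.4348 = 4.8695, grad_y = 2*5*0.0 = 0.0
  x_3 = 2.4348 - 0.1*4.8695 = 1.9478
  y_3 = 0.0 - 0.1*0.0 = 0.0
Step 4: grad_x = 2*1*1.9478 = 3.8956, grad_y = 2*5*0.0 = 0.0
  x_4 = 1.9478 - 0.1*3.8956 = 1.5582
  y_4 = 0.0 - 0.1*0.0 = 0.0
Step 5: grad_x = 2*1*1.5582 = 3.1165, grad_y = 2*5*0.0 = 0.0
  x_5 = 1.5582 - 0.1*3.1165 = 1.2466
  y_5 = 0.0 - 0.1*0.0 = 0.0
f(1.2466, 0.0) = 1*1.2466^2 + 5*0.0^2 = 1.554
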